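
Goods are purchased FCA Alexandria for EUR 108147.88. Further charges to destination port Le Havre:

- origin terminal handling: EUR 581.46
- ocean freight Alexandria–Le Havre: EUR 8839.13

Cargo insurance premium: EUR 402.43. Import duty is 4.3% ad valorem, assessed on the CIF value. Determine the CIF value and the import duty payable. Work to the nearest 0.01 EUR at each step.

CIF = FCA price + pre-shipment costs + freight + insurance
CIF = 108147.88 + 581.46 + 8839.13 + 402.43 = 117970.90
Import duty = 117970.90 × 4.3% = 5072.75

CIF value: EUR 117970.90; import duty: EUR 5072.75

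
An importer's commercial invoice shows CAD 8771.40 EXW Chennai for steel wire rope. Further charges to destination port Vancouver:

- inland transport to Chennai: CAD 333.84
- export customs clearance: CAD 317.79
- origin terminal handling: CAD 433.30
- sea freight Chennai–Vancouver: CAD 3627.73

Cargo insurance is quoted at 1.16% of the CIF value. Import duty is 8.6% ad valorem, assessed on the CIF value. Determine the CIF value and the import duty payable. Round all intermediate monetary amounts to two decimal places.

CIF value: CAD 13642.31; import duty: CAD 1173.24

Let C be the CIF value. C = EXW price + pre-shipment costs + freight + 1.16% × C
C − 1.16% × C = 8771.40 + 333.84 + 317.79 + 433.30 + 3627.73
0.9884 × C = 13484.06
C = 13484.06 / 0.9884 = 13642.31
Insurance premium = 1.16% × 13642.31 = 158.25
Import duty = 13642.31 × 8.6% = 1173.24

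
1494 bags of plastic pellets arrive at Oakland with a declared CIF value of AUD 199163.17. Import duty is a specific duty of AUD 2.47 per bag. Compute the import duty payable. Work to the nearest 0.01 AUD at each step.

Import duty = 1494 × 2.47 = 3690.18

Import duty: AUD 3690.18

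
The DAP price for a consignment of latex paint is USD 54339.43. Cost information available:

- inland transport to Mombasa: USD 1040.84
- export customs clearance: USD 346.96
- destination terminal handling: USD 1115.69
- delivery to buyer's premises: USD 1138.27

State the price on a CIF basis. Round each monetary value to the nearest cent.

CIF price: USD 52085.47

Not relevant to the conversion: inland to port, export clearance — on the seller under both DAP and CIF; already in the DAP price and stays in the CIF price.
From DAP to CIF, the seller no longer bears: destination terminal, delivery.
CIF price = 54339.43 − 1115.69 − 1138.27 = 52085.47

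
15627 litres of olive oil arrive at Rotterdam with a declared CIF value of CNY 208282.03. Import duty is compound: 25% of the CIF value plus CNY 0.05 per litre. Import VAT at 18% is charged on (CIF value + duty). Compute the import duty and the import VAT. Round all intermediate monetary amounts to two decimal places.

Import duty: CNY 52851.86; import VAT: CNY 47004.10

Ad valorem component: 208282.03 × 25% = 52070.51
Specific component: 15627 × 0.05 = 781.35
Import duty = 52070.51 + 781.35 = 52851.86
VAT base = CIF + duty = 208282.03 + 52851.86 = 261133.89
Import VAT = 261133.89 × 18% = 47004.10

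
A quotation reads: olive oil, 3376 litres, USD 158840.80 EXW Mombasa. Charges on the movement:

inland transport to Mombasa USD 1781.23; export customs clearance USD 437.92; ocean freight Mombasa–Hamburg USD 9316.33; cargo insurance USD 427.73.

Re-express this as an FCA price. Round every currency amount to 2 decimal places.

Not relevant to the conversion: insurance, freight — on the buyer under both terms; not part of either seller's price.
From EXW to FCA, the seller additionally bears: inland to port, export clearance.
FCA price = 158840.80 + 1781.23 + 437.92 = 161059.95

FCA price: USD 161059.95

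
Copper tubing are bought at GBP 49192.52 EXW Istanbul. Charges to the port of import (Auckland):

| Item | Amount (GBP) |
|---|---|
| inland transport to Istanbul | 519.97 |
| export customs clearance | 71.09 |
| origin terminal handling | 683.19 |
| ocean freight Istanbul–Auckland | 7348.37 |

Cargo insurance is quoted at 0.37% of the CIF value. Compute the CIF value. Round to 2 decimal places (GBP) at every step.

CIF value: GBP 58029.85

Let C be the CIF value. C = EXW price + pre-shipment costs + freight + 0.37% × C
C − 0.37% × C = 49192.52 + 519.97 + 71.09 + 683.19 + 7348.37
0.9963 × C = 57815.14
C = 57815.14 / 0.9963 = 58029.85
Insurance premium = 0.37% × 58029.85 = 214.71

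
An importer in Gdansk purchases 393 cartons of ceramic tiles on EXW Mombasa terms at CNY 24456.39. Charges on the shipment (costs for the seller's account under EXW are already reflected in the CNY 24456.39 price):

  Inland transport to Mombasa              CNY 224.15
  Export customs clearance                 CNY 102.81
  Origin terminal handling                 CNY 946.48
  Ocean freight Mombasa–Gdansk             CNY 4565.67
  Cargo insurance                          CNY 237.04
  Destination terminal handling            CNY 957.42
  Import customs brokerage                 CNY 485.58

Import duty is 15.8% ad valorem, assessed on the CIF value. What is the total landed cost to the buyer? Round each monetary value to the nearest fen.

Total landed cost: CNY 36799.68

EXW: the seller makes goods available at their premises; the buyer bears all onward costs.
CIF value = EXW price + inland to port + export clearance + origin terminal + freight + insurance = 24456.39 + 224.15 + 102.81 + 946.48 + 4565.67 + 237.04 = 30532.54
Import duty = 30532.54 × 15.8% = 4824.14
Buyer bears: inland to port 224.15 + export clearance 102.81 + origin terminal 946.48 + freight 4565.67 + insurance 237.04 + destination terminal 957.42 + brokerage 485.58 + duty 4824.14 = 12343.29
Landed cost = invoice 24456.39 + 12343.29 = 36799.68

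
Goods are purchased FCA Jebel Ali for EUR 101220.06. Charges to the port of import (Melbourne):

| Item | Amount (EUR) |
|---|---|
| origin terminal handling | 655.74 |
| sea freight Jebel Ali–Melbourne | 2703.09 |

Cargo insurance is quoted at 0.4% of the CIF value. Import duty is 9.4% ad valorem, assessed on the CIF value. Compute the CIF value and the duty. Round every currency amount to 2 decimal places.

Let C be the CIF value. C = FCA price + pre-shipment costs + freight + 0.4% × C
C − 0.4% × C = 101220.06 + 655.74 + 2703.09
0.996 × C = 104578.89
C = 104578.89 / 0.996 = 104998.89
Insurance premium = 0.4% × 104998.89 = 420.00
Import duty = 104998.89 × 9.4% = 9869.90

CIF value: EUR 104998.89; import duty: EUR 9869.90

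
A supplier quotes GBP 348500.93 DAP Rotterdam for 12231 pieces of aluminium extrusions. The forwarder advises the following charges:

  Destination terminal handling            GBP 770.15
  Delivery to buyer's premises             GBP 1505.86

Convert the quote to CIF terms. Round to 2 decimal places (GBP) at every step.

CIF price: GBP 346224.92

From DAP to CIF, the seller no longer bears: destination terminal, delivery.
CIF price = 348500.93 − 770.15 − 1505.86 = 346224.92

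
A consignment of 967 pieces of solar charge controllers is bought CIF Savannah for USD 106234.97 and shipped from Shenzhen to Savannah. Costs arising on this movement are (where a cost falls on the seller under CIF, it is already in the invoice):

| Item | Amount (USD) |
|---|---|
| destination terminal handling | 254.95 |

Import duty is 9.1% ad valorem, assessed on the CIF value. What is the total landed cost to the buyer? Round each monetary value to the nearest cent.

CIF: the seller pays costs through ocean freight and marine insurance to the destination port.
The CIF price already equals the CIF value: 106234.97
Import duty = 106234.97 × 9.1% = 9667.38
Buyer bears: destination terminal 254.95 + duty 9667.38 = 9922.33
Landed cost = invoice 106234.97 + 9922.33 = 116157.30

Total landed cost: USD 116157.30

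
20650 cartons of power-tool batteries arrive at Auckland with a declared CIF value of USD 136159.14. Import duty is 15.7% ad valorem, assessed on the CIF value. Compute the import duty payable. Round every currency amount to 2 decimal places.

Import duty: USD 21376.98

Import duty = 136159.14 × 15.7% = 21376.98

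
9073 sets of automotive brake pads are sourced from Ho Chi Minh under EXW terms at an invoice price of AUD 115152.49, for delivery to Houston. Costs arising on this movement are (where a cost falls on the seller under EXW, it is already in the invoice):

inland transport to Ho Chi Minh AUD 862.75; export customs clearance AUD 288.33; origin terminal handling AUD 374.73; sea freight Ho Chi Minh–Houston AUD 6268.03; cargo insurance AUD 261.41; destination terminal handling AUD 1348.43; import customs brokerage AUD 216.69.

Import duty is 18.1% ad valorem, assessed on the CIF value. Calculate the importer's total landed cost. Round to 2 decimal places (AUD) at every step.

Total landed cost: AUD 147073.46

EXW: the seller makes goods available at their premises; the buyer bears all onward costs.
CIF value = EXW price + inland to port + export clearance + origin terminal + freight + insurance = 115152.49 + 862.75 + 288.33 + 374.73 + 6268.03 + 261.41 = 123207.74
Import duty = 123207.74 × 18.1% = 22300.60
Buyer bears: inland to port 862.75 + export clearance 288.33 + origin terminal 374.73 + freight 6268.03 + insurance 261.41 + destination terminal 1348.43 + brokerage 216.69 + duty 22300.60 = 31920.97
Landed cost = invoice 115152.49 + 31920.97 = 147073.46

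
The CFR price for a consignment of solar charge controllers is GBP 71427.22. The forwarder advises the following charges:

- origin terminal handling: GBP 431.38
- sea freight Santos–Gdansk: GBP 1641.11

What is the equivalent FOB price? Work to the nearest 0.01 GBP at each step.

FOB price: GBP 69786.11

Not relevant to the conversion: origin terminal — on the seller under both CFR and FOB; already in the CFR price and stays in the FOB price.
From CFR to FOB, the seller no longer bears: freight.
FOB price = 71427.22 − 1641.11 = 69786.11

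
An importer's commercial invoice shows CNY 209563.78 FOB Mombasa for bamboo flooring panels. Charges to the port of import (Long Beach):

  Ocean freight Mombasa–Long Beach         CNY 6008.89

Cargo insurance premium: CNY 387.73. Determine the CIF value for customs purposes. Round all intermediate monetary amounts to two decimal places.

CIF = FOB price + freight + insurance
CIF = 209563.78 + 6008.89 + 387.73 = 215960.40

CIF value: CNY 215960.40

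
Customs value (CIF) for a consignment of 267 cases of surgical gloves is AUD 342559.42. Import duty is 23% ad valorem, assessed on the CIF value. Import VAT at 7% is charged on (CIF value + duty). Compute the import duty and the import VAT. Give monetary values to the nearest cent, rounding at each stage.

Import duty = 342559.42 × 23% = 78788.67
VAT base = CIF + duty = 342559.42 + 78788.67 = 421348.09
Import VAT = 421348.09 × 7% = 29494.37

Import duty: AUD 78788.67; import VAT: AUD 29494.37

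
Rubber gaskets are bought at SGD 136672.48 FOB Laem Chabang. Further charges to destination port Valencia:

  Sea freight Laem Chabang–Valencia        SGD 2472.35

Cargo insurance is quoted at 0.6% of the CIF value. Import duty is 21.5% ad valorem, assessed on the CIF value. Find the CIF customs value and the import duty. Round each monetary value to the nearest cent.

CIF value: SGD 139984.74; import duty: SGD 30096.72

Let C be the CIF value. C = FOB price + freight + 0.6% × C
C − 0.6% × C = 136672.48 + 2472.35
0.994 × C = 139144.83
C = 139144.83 / 0.994 = 139984.74
Insurance premium = 0.6% × 139984.74 = 839.91
Import duty = 139984.74 × 21.5% = 30096.72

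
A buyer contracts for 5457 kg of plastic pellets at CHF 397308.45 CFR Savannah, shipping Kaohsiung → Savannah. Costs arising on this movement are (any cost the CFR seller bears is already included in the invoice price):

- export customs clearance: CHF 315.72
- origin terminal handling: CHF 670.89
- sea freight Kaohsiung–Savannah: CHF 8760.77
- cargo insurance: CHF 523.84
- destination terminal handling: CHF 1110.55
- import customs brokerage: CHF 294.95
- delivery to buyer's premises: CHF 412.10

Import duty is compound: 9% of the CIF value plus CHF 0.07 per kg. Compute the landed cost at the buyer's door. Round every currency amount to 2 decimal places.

CFR: the seller pays costs through ocean freight to the destination port, but not insurance.
Already in the invoice (seller's account under CFR): export clearance, origin terminal, freight — exclude.
CIF value = CFR price + insurance = 397308.45 + 523.84 = 397832.29
Ad valorem component: 397832.29 × 9% = 35804.91
Specific component: 5457 × 0.07 = 381.99
Import duty = 35804.91 + 381.99 = 36186.90
Buyer bears: insurance 523.84 + destination terminal 1110.55 + brokerage 294.95 + delivery 412.10 + duty 36186.90 = 38528.34
Landed cost = invoice 397308.45 + 38528.34 = 435836.79

Total landed cost: CHF 435836.79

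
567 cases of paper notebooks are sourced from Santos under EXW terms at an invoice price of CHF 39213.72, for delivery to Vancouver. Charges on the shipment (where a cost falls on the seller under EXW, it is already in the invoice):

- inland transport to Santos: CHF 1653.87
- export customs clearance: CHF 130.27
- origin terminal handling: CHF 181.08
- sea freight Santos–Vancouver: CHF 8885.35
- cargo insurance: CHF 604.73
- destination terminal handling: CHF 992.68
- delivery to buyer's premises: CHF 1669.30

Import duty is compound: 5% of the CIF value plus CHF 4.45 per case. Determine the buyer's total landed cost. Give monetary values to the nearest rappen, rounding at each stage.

EXW: the seller makes goods available at their premises; the buyer bears all onward costs.
CIF value = EXW price + inland to port + export clearance + origin terminal + freight + insurance = 39213.72 + 1653.87 + 130.27 + 181.08 + 8885.35 + 604.73 = 50669.02
Ad valorem component: 50669.02 × 5% = 2533.45
Specific component: 567 × 4.45 = 2523.15
Import duty = 2533.45 + 2523.15 = 5056.60
Buyer bears: inland to port 1653.87 + export clearance 130.27 + origin terminal 181.08 + freight 8885.35 + insurance 604.73 + destination terminal 992.68 + delivery 1669.30 + duty 5056.60 = 19173.88
Landed cost = invoice 39213.72 + 19173.88 = 58387.60

Total landed cost: CHF 58387.60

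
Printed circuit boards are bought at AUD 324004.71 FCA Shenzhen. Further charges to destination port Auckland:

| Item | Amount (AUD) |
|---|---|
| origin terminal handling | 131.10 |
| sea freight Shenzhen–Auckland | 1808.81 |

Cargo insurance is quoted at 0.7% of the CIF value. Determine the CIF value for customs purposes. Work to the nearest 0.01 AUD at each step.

Let C be the CIF value. C = FCA price + pre-shipment costs + freight + 0.7% × C
C − 0.7% × C = 324004.71 + 131.10 + 1808.81
0.993 × C = 325944.62
C = 325944.62 / 0.993 = 328242.32
Insurance premium = 0.7% × 328242.32 = 2297.70

CIF value: AUD 328242.32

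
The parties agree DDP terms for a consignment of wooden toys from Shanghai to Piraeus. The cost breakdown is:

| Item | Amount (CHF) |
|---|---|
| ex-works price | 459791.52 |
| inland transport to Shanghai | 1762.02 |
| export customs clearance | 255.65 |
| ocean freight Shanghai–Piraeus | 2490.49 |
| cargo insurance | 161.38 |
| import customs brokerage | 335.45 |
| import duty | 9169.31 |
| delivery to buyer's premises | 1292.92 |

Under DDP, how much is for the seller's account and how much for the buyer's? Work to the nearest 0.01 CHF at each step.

Seller: CHF 475258.74; buyer: CHF 0.00

DDP: the seller bears all costs including import duty.
Seller's account: goods 459791.52 + inland to port 1762.02 + export clearance 255.65 + freight 2490.49 + insurance 161.38 + brokerage 335.45 + duty 9169.31 + delivery 1292.92 = 475258.74
Buyer's account: 0.00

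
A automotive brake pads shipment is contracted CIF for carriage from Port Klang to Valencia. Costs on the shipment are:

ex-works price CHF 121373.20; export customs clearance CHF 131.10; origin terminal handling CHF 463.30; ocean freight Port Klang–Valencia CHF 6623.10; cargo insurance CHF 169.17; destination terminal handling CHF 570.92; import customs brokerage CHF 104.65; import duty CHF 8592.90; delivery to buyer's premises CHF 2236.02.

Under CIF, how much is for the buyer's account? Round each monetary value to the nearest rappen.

CIF: the seller pays costs through ocean freight and marine insurance to the destination port.
Seller's account: goods 121373.20 + export clearance 131.10 + origin terminal 463.30 + freight 6623.10 + insurance 169.17 = 128759.87
Buyer's account: destination terminal 570.92 + brokerage 104.65 + duty 8592.90 + delivery 2236.02 = 11504.49

Buyer's account: CHF 11504.49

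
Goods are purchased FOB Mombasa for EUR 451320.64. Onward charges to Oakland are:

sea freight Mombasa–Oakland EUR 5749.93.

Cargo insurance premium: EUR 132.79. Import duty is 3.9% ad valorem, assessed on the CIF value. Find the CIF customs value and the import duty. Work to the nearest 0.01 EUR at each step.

CIF value: EUR 457203.36; import duty: EUR 17830.93

CIF = FOB price + freight + insurance
CIF = 451320.64 + 5749.93 + 132.79 = 457203.36
Import duty = 457203.36 × 3.9% = 17830.93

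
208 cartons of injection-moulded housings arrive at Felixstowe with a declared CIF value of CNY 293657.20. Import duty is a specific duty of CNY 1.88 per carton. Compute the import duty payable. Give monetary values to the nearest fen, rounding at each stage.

Import duty: CNY 391.04

Import duty = 208 × 1.88 = 391.04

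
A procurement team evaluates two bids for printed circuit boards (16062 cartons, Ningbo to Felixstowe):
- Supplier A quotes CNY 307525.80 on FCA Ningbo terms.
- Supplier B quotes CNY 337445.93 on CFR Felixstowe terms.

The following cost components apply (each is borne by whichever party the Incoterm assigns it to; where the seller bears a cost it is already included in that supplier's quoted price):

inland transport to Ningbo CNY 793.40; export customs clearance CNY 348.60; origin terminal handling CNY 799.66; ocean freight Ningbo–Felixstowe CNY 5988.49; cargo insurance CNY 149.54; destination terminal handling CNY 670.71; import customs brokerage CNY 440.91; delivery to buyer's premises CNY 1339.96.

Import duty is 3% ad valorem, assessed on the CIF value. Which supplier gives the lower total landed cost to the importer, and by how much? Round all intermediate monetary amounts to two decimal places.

Supplier A (FCA):
CIF value = FCA price + origin terminal + freight + insurance = 307525.80 + 799.66 + 5988.49 + 149.54 = 314463.49
Import duty = 314463.49 × 3% = 9433.90
Buyer bears (A): 799.66 + 5988.49 + 149.54 + 670.71 + 440.91 + 1339.96 = 9389.27
Landed cost (A) = invoice 307525.80 + 9389.27 + duty 9433.90 = 326348.97
Supplier B (CFR):
CIF value = CFR price + insurance = 337445.93 + 149.54 = 337595.47
Import duty = 337595.47 × 3% = 10127.86
Buyer bears (B): 149.54 + 670.71 + 440.91 + 1339.96 = 2601.12
Landed cost (B) = invoice 337445.93 + 2601.12 + duty 10127.86 = 350174.91
Difference = |326348.97 − 350174.91| = 23825.94

Supplier A is cheaper by CNY 23825.94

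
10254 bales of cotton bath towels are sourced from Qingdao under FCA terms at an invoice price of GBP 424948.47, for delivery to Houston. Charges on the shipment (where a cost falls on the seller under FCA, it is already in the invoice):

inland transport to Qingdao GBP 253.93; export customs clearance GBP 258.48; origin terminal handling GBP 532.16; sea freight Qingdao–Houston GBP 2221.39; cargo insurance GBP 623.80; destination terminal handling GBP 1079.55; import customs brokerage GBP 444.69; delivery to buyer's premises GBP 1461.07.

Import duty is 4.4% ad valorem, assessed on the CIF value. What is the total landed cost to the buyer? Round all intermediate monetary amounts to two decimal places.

FCA: the seller delivers export-cleared goods to the carrier; the buyer bears costs from that point.
Already in the invoice (seller's account under FCA): inland to port, export clearance — exclude.
CIF value = FCA price + origin terminal + freight + insurance = 424948.47 + 532.16 + 2221.39 + 623.80 = 428325.82
Import duty = 428325.82 × 4.4% = 18846.34
Buyer bears: origin terminal 532.16 + freight 2221.39 + insurance 623.80 + destination terminal 1079.55 + brokerage 444.69 + delivery 1461.07 + duty 18846.34 = 25209.00
Landed cost = invoice 424948.47 + 25209.00 = 450157.47

Total landed cost: GBP 450157.47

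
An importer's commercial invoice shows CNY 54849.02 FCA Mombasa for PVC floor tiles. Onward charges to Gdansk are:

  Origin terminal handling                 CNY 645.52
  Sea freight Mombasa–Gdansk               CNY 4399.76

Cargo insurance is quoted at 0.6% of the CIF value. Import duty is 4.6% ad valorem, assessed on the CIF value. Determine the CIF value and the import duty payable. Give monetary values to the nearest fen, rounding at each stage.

CIF value: CNY 60255.84; import duty: CNY 2771.77

Let C be the CIF value. C = FCA price + pre-shipment costs + freight + 0.6% × C
C − 0.6% × C = 54849.02 + 645.52 + 4399.76
0.994 × C = 59894.30
C = 59894.30 / 0.994 = 60255.84
Insurance premium = 0.6% × 60255.84 = 361.54
Import duty = 60255.84 × 4.6% = 2771.77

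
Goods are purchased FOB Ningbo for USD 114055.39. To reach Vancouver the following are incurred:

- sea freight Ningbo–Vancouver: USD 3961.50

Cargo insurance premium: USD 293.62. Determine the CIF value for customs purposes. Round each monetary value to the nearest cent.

CIF = FOB price + freight + insurance
CIF = 114055.39 + 3961.50 + 293.62 = 118310.51

CIF value: USD 118310.51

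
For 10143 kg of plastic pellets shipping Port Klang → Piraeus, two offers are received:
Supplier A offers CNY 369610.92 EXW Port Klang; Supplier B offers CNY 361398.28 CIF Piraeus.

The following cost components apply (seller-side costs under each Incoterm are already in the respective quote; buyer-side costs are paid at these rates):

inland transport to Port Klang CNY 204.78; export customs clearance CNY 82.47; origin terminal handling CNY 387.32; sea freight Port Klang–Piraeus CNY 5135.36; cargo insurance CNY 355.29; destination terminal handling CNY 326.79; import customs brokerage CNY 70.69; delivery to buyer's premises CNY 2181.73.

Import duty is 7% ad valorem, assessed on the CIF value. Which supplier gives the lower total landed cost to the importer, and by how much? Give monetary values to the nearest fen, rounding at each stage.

Supplier B is cheaper by CNY 15384.31

Supplier A (EXW):
CIF value = EXW price + inland to port + export clearance + origin terminal + freight + insurance = 369610.92 + 204.78 + 82.47 + 387.32 + 5135.36 + 355.29 = 375776.14
Import duty = 375776.14 × 7% = 26304.33
Buyer bears (A): 204.78 + 82.47 + 387.32 + 5135.36 + 355.29 + 326.79 + 70.69 + 2181.73 = 8744.43
Landed cost (A) = invoice 369610.92 + 8744.43 + duty 26304.33 = 404659.68
Supplier B (CIF):
The CIF price already equals the CIF value: 361398.28
Import duty = 361398.28 × 7% = 25297.88
Buyer bears (B): 326.79 + 70.69 + 2181.73 = 2579.21
Landed cost (B) = invoice 361398.28 + 2579.21 + duty 25297.88 = 389275.37
Difference = |404659.68 − 389275.37| = 15384.31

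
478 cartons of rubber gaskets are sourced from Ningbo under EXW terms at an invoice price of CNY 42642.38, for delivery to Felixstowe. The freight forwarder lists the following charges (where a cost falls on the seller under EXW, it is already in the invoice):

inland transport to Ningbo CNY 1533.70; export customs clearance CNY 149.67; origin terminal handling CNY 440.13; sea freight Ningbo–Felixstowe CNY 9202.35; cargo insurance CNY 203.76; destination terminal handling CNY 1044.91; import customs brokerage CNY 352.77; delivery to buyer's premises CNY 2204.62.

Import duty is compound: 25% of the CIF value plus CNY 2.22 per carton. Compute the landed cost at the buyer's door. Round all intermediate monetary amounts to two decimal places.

EXW: the seller makes goods available at their premises; the buyer bears all onward costs.
CIF value = EXW price + inland to port + export clearance + origin terminal + freight + insurance = 42642.38 + 1533.70 + 149.67 + 440.13 + 9202.35 + 203.76 = 54171.99
Ad valorem component: 54171.99 × 25% = 13543.00
Specific component: 478 × 2.22 = 1061.16
Import duty = 13543.00 + 1061.16 = 14604.16
Buyer bears: inland to port 1533.70 + export clearance 149.67 + origin terminal 440.13 + freight 9202.35 + insurance 203.76 + destination terminal 1044.91 + brokerage 352.77 + delivery 2204.62 + duty 14604.16 = 29736.07
Landed cost = invoice 42642.38 + 29736.07 = 72378.45

Total landed cost: CNY 72378.45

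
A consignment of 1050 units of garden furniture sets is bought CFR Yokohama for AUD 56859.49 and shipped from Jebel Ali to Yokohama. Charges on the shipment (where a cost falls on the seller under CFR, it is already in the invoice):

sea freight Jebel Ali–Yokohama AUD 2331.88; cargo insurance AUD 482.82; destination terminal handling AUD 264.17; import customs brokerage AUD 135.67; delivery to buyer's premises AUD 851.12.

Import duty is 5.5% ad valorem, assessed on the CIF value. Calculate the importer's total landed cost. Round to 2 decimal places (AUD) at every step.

CFR: the seller pays costs through ocean freight to the destination port, but not insurance.
Already in the invoice (seller's account under CFR): freight — exclude.
CIF value = CFR price + insurance = 56859.49 + 482.82 = 57342.31
Import duty = 57342.31 × 5.5% = 3153.83
Buyer bears: insurance 482.82 + destination terminal 264.17 + brokerage 135.67 + delivery 851.12 + duty 3153.83 = 4887.61
Landed cost = invoice 56859.49 + 4887.61 = 61747.10

Total landed cost: AUD 61747.10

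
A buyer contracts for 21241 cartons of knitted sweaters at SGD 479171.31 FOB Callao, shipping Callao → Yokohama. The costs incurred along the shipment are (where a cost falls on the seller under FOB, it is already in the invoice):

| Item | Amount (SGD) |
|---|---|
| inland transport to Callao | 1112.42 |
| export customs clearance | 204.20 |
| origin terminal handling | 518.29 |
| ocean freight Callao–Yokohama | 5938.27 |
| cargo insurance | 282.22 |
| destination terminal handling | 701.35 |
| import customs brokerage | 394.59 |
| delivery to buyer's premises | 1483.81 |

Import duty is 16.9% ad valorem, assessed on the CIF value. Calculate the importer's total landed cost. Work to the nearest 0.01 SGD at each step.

FOB: the seller bears costs until goods are on board at the origin port; the buyer bears freight, insurance and all costs thereafter.
Already in the invoice (seller's account under FOB): inland to port, export clearance, origin terminal — exclude.
CIF value = FOB price + freight + insurance = 479171.31 + 5938.27 + 282.22 = 485391.80
Import duty = 485391.80 × 16.9% = 82031.21
Buyer bears: freight 5938.27 + insurance 282.22 + destination terminal 701.35 + brokerage 394.59 + delivery 1483.81 + duty 82031.21 = 90831.45
Landed cost = invoice 479171.31 + 90831.45 = 570002.76

Total landed cost: SGD 570002.76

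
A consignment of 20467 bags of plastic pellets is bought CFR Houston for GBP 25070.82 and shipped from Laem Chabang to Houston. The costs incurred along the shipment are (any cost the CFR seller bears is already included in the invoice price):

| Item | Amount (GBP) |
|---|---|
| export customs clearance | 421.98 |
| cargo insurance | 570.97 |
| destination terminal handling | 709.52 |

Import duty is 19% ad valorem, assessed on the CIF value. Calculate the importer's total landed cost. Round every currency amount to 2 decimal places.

Total landed cost: GBP 31223.25

CFR: the seller pays costs through ocean freight to the destination port, but not insurance.
Already in the invoice (seller's account under CFR): export clearance — exclude.
CIF value = CFR price + insurance = 25070.82 + 570.97 = 25641.79
Import duty = 25641.79 × 19% = 4871.94
Buyer bears: insurance 570.97 + destination terminal 709.52 + duty 4871.94 = 6152.43
Landed cost = invoice 25070.82 + 6152.43 = 31223.25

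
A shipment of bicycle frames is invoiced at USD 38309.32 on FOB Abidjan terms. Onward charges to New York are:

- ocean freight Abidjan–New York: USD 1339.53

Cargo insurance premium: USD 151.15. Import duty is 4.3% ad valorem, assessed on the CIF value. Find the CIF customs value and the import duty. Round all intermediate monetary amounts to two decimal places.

CIF value: USD 39800.00; import duty: USD 1711.40

CIF = FOB price + freight + insurance
CIF = 38309.32 + 1339.53 + 151.15 = 39800.00
Import duty = 39800.00 × 4.3% = 1711.40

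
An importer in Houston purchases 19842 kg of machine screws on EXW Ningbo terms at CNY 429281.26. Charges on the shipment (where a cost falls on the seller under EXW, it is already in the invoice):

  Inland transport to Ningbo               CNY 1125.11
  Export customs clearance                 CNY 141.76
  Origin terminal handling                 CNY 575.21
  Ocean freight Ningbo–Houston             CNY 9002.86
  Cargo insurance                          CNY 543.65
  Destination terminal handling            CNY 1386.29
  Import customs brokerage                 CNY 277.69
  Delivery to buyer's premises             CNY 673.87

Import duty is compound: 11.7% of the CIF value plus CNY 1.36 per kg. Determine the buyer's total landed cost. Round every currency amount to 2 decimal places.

EXW: the seller makes goods available at their premises; the buyer bears all onward costs.
CIF value = EXW price + inland to port + export clearance + origin terminal + freight + insurance = 429281.26 + 1125.11 + 141.76 + 575.21 + 9002.86 + 543.65 = 440669.85
Ad valorem component: 440669.85 × 11.7% = 51558.37
Specific component: 19842 × 1.36 = 26985.12
Import duty = 51558.37 + 26985.12 = 78543.49
Buyer bears: inland to port 1125.11 + export clearance 141.76 + origin terminal 575.21 + freight 9002.86 + insurance 543.65 + destination terminal 1386.29 + brokerage 277.69 + delivery 673.87 + duty 78543.49 = 92269.93
Landed cost = invoice 429281.26 + 92269.93 = 521551.19

Total landed cost: CNY 521551.19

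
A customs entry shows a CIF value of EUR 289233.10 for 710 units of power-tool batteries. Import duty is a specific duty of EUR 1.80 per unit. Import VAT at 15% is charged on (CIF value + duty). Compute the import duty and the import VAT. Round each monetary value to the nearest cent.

Import duty = 710 × 1.80 = 1278.00
VAT base = CIF + duty = 289233.10 + 1278.00 = 290511.10
Import VAT = 290511.10 × 15% = 43576.67

Import duty: EUR 1278.00; import VAT: EUR 43576.67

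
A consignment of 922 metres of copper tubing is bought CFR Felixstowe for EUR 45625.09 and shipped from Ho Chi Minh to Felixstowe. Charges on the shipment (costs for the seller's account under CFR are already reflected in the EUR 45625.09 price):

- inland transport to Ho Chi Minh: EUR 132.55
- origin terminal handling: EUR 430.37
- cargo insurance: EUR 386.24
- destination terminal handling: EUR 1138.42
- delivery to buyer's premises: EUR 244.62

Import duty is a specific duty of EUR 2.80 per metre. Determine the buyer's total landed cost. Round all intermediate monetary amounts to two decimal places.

CFR: the seller pays costs through ocean freight to the destination port, but not insurance.
Already in the invoice (seller's account under CFR): inland to port, origin terminal — exclude.
CIF value = CFR price + insurance = 45625.09 + 386.24 = 46011.33
Import duty = 922 × 2.80 = 2581.60
Buyer bears: insurance 386.24 + destination terminal 1138.42 + delivery 244.62 + duty 2581.60 = 4350.88
Landed cost = invoice 45625.09 + 4350.88 = 49975.97

Total landed cost: EUR 49975.97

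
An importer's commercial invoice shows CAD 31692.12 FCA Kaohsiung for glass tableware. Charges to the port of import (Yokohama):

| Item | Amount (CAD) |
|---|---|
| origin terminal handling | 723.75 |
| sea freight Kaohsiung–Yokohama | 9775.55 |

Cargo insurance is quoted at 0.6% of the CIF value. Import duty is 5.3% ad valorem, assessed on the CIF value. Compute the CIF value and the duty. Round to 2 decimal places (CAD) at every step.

CIF value: CAD 42446.10; import duty: CAD 2249.64

Let C be the CIF value. C = FCA price + pre-shipment costs + freight + 0.6% × C
C − 0.6% × C = 31692.12 + 723.75 + 9775.55
0.994 × C = 42191.42
C = 42191.42 / 0.994 = 42446.10
Insurance premium = 0.6% × 42446.10 = 254.68
Import duty = 42446.10 × 5.3% = 2249.64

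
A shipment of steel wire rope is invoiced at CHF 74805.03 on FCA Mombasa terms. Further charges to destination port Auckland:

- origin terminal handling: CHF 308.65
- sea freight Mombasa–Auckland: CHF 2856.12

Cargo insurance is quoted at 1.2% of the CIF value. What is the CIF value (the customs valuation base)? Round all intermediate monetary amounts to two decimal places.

Let C be the CIF value. C = FCA price + pre-shipment costs + freight + 1.2% × C
C − 1.2% × C = 74805.03 + 308.65 + 2856.12
0.988 × C = 77969.80
C = 77969.80 / 0.988 = 78916.80
Insurance premium = 1.2% × 78916.80 = 947.00

CIF value: CHF 78916.80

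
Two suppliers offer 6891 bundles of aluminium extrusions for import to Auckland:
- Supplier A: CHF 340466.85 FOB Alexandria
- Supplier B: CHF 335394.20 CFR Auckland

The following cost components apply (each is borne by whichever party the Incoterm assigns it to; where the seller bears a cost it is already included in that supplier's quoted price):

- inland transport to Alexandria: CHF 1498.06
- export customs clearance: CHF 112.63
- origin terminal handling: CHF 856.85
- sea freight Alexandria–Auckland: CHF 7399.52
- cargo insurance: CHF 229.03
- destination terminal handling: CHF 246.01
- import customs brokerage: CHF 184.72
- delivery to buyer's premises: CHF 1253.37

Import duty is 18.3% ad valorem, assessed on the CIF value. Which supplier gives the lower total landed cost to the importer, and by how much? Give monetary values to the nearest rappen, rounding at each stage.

Supplier B is cheaper by CHF 14754.58

Supplier A (FOB):
CIF value = FOB price + freight + insurance = 340466.85 + 7399.52 + 229.03 = 348095.40
Import duty = 348095.40 × 18.3% = 63701.46
Buyer bears (A): 7399.52 + 229.03 + 246.01 + 184.72 + 1253.37 = 9312.65
Landed cost (A) = invoice 340466.85 + 9312.65 + duty 63701.46 = 413480.96
Supplier B (CFR):
CIF value = CFR price + insurance = 335394.20 + 229.03 = 335623.23
Import duty = 335623.23 × 18.3% = 61419.05
Buyer bears (B): 229.03 + 246.01 + 184.72 + 1253.37 = 1913.13
Landed cost (B) = invoice 335394.20 + 1913.13 + duty 61419.05 = 398726.38
Difference = |413480.96 − 398726.38| = 14754.58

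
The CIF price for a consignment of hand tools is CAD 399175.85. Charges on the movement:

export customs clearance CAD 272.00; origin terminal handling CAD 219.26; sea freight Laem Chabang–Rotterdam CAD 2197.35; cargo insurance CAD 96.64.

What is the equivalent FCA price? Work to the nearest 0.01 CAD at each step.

FCA price: CAD 396662.60

Not relevant to the conversion: export clearance — on the seller under both CIF and FCA; already in the CIF price and stays in the FCA price.
From CIF to FCA, the seller no longer bears: origin terminal, freight, insurance.
FCA price = 399175.85 − 219.26 − 2197.35 − 96.64 = 396662.60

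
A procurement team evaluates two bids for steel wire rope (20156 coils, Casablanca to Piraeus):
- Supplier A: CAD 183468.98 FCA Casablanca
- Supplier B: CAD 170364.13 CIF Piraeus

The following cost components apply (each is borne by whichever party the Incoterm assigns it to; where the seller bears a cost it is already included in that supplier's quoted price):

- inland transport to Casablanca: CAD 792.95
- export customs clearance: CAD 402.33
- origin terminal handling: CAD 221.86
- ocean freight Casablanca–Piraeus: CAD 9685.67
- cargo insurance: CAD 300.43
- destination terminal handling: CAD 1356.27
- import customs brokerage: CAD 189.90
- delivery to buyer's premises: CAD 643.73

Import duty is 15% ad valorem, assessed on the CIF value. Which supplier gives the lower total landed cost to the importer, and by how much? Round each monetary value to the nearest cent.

Supplier B is cheaper by CAD 26809.73

Supplier A (FCA):
CIF value = FCA price + origin terminal + freight + insurance = 183468.98 + 221.86 + 9685.67 + 300.43 = 193676.94
Import duty = 193676.94 × 15% = 29051.54
Buyer bears (A): 221.86 + 9685.67 + 300.43 + 1356.27 + 189.90 + 643.73 = 12397.86
Landed cost (A) = invoice 183468.98 + 12397.86 + duty 29051.54 = 224918.38
Supplier B (CIF):
The CIF price already equals the CIF value: 170364.13
Import duty = 170364.13 × 15% = 25554.62
Buyer bears (B): 1356.27 + 189.90 + 643.73 = 2189.90
Landed cost (B) = invoice 170364.13 + 2189.90 + duty 25554.62 = 198108.65
Difference = |224918.38 − 198108.65| = 26809.73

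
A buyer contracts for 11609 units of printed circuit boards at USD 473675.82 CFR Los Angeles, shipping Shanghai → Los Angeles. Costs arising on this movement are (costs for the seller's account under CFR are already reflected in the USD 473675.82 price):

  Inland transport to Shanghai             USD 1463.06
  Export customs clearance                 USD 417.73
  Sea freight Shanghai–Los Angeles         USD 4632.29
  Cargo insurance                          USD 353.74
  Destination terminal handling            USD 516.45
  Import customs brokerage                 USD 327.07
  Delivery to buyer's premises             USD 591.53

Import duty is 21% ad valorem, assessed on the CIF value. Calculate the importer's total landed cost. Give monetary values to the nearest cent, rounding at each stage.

CFR: the seller pays costs through ocean freight to the destination port, but not insurance.
Already in the invoice (seller's account under CFR): inland to port, export clearance, freight — exclude.
CIF value = CFR price + insurance = 473675.82 + 353.74 = 474029.56
Import duty = 474029.56 × 21% = 99546.21
Buyer bears: insurance 353.74 + destination terminal 516.45 + brokerage 327.07 + delivery 591.53 + duty 99546.21 = 101335.00
Landed cost = invoice 473675.82 + 101335.00 = 575010.82

Total landed cost: USD 575010.82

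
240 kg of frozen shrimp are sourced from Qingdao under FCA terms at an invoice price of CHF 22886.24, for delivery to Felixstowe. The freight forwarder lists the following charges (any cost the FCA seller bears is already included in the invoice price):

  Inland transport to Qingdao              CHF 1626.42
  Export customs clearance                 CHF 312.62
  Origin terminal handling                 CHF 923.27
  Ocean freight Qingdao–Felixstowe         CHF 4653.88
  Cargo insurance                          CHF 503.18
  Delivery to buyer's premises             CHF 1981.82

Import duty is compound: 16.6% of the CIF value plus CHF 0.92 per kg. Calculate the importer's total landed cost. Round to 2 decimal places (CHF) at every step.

FCA: the seller delivers export-cleared goods to the carrier; the buyer bears costs from that point.
Already in the invoice (seller's account under FCA): inland to port, export clearance — exclude.
CIF value = FCA price + origin terminal + freight + insurance = 22886.24 + 923.27 + 4653.88 + 503.18 = 28966.57
Ad valorem component: 28966.57 × 16.6% = 4808.45
Specific component: 240 × 0.92 = 220.80
Import duty = 4808.45 + 220.80 = 5029.25
Buyer bears: origin terminal 923.27 + freight 4653.88 + insurance 503.18 + delivery 1981.82 + duty 5029.25 = 13091.40
Landed cost = invoice 22886.24 + 13091.40 = 35977.64

Total landed cost: CHF 35977.64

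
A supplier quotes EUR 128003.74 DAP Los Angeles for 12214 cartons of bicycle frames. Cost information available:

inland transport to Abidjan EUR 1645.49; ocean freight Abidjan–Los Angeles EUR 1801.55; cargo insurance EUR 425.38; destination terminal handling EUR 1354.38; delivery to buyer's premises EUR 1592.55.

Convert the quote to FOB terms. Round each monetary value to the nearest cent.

Not relevant to the conversion: inland to port — on the seller under both DAP and FOB; already in the DAP price and stays in the FOB price.
From DAP to FOB, the seller no longer bears: freight, insurance, destination terminal, delivery.
FOB price = 128003.74 − 1801.55 − 425.38 − 1354.38 − 1592.55 = 122829.88

FOB price: EUR 122829.88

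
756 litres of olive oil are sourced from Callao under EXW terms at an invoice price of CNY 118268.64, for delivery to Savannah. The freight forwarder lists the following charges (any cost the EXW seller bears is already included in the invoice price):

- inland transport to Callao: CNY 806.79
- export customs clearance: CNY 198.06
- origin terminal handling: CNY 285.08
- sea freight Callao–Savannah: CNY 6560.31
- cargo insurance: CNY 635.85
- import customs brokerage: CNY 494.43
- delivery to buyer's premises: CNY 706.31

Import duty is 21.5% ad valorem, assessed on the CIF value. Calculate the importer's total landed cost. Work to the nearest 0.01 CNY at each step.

EXW: the seller makes goods available at their premises; the buyer bears all onward costs.
CIF value = EXW price + inland to port + export clearance + origin terminal + freight + insurance = 118268.64 + 806.79 + 198.06 + 285.08 + 6560.31 + 635.85 = 126754.73
Import duty = 126754.73 × 21.5% = 27252.27
Buyer bears: inland to port 806.79 + export clearance 198.06 + origin terminal 285.08 + freight 6560.31 + insurance 635.85 + brokerage 494.43 + delivery 706.31 + duty 27252.27 = 36939.10
Landed cost = invoice 118268.64 + 36939.10 = 155207.74

Total landed cost: CNY 155207.74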